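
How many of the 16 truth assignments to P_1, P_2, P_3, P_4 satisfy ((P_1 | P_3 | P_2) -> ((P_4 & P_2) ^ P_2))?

6

P_1  P_2  P_3  P_4     (P_1 | P_3 | P_2)  (P_4 & P_2)  ((P_4 & P_2) ^ P_2)  φ
 T    T    T    T              T               T                F           F
 T    T    T    F              T               F                T           T
 T    T    F    T              T               T                F           F
 T    T    F    F              T               F                T           T
 T    F    T    T              T               F                F           F
 T    F    T    F              T               F                F           F
 T    F    F    T              T               F                F           F
 T    F    F    F              T               F                F           F
 F    T    T    T              T               T                F           F
 F    T    T    F              T               F                T           T
 F    T    F    T              T               T                F           F
 F    T    F    F              T               F                T           T
 F    F    T    T              T               F                F           F
 F    F    T    F              T               F                F           F
 F    F    F    T              F               F                F           T
 F    F    F    F              F               F                F           T
The formula is true on 6 of the 16 rows.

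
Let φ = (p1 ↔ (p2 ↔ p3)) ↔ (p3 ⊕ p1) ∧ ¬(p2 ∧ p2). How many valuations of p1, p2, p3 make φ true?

p1  p2  p3  |  φ
F   F   F   |  T
F   F   T   |  T
F   T   F   |  F
F   T   T   |  T
T   F   F   |  T
T   F   T   |  T
T   T   F   |  T
T   T   T   |  F
The formula is true on 6 of the 8 rows.

6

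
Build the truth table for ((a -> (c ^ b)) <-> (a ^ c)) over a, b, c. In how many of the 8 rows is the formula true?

a | b | c | (c ^ b) | (a -> (c ^ b)) | (a ^ c) | ((a -> (c ^ b)) <-> (a ^ c))
- | - | - | ------- | -------------- | ------- | ----------------------------
T | T | T |    F    |       F        |    F    |              T              
T | T | F |    T    |       T        |    T    |              T              
T | F | T |    T    |       T        |    F    |              F              
T | F | F |    F    |       F        |    T    |              F              
F | T | T |    F    |       T        |    T    |              T              
F | T | F |    T    |       T        |    F    |              F              
F | F | T |    T    |       T        |    T    |              T              
F | F | F |    F    |       T        |    F    |              F              
The formula is true on 4 of the 8 rows.

4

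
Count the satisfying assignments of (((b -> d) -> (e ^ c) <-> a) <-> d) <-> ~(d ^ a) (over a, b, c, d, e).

20

a | b | c | d | e | φ
- | - | - | - | - | -
F | F | F | F | F | F
F | F | F | F | T | T
F | F | F | T | F | F
F | F | F | T | T | T
F | F | T | F | F | T
F | F | T | F | T | F
F | F | T | T | F | T
F | F | T | T | T | F
F | T | F | F | F | T
F | T | F | F | T | T
F | T | F | T | F | F
F | T | F | T | T | T
F | T | T | F | F | T
F | T | T | F | T | T
F | T | T | T | F | T
F | T | T | T | T | F
T | F | F | F | F | F
T | F | F | F | T | T
T | F | F | T | F | F
T | F | F | T | T | T
T | F | T | F | F | T
T | F | T | F | T | F
T | F | T | T | F | T
T | F | T | T | T | F
T | T | F | F | F | T
T | T | F | F | T | T
T | T | F | T | F | F
T | T | F | T | T | T
T | T | T | F | F | T
T | T | T | F | T | T
T | T | T | T | F | T
T | T | T | T | T | F
The formula is true on 20 of the 32 rows.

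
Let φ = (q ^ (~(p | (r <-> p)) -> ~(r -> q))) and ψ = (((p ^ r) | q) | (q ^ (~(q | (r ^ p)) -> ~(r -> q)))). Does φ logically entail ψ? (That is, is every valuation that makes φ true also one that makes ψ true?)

p | q | r || φ | ψ
0 | 0 | 0 || 1 | 0
0 | 0 | 1 || 1 | 1
0 | 1 | 0 || 0 | 1
0 | 1 | 1 || 1 | 1
1 | 0 | 0 || 1 | 1
1 | 0 | 1 || 1 | 1
1 | 1 | 0 || 0 | 1
1 | 1 | 1 || 0 | 1
At p=0, q=0, r=0 we have φ true but ψ false, so φ does not entail ψ.

no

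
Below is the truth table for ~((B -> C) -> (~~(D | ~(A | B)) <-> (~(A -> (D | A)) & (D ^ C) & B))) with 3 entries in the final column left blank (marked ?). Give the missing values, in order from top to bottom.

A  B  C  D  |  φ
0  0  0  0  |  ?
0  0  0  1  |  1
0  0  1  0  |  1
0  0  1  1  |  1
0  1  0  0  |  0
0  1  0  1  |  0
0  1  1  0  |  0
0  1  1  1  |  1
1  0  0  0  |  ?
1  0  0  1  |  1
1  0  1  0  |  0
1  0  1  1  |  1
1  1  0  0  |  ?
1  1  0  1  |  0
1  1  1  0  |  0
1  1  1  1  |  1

Row A=0, B=0, C=0, D=0: (B -> C) = 1, (~~(D | ~(A | B)) <-> (~(A -> (D | A)) & (D ^ C) & B)) = 0, ((B -> C) -> (~~(D | ~(A | B)) <-> (~(A -> (D | A)) & (D ^ C) & B))) = 0, so the formula = 1.
Row A=1, B=0, C=0, D=0: (B -> C) = 1, (~~(D | ~(A | B)) <-> (~(A -> (D | A)) & (D ^ C) & B)) = 1, ((B -> C) -> (~~(D | ~(A | B)) <-> (~(A -> (D | A)) & (D ^ C) & B))) = 1, so the formula = 0.
Row A=1, B=1, C=0, D=0: (B -> C) = 0, (~~(D | ~(A | B)) <-> (~(A -> (D | A)) & (D ^ C) & B)) = 1, ((B -> C) -> (~~(D | ~(A | B)) <-> (~(A -> (D | A)) & (D ^ C) & B))) = 1, so the formula = 0.

1, 0, 0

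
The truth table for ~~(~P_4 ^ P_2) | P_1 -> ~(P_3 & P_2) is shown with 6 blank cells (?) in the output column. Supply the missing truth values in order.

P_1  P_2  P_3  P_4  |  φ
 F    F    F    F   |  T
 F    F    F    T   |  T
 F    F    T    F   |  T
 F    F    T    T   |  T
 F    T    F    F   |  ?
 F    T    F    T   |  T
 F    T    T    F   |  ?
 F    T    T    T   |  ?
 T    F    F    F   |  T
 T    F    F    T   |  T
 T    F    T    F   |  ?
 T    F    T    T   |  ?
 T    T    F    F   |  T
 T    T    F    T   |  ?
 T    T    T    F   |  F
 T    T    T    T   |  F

Row P_1=F, P_2=T, P_3=F, P_4=F: (~~(~P_4 ^ P_2) | P_1) = F, ~(P_3 & P_2) = T, so the formula = T.
Row P_1=F, P_2=T, P_3=T, P_4=F: (~~(~P_4 ^ P_2) | P_1) = F, ~(P_3 & P_2) = F, so the formula = T.
Row P_1=F, P_2=T, P_3=T, P_4=T: (~~(~P_4 ^ P_2) | P_1) = T, ~(P_3 & P_2) = F, so the formula = F.
Row P_1=T, P_2=F, P_3=T, P_4=F: (~~(~P_4 ^ P_2) | P_1) = T, ~(P_3 & P_2) = T, so the formula = T.
Row P_1=T, P_2=F, P_3=T, P_4=T: (~~(~P_4 ^ P_2) | P_1) = T, ~(P_3 & P_2) = T, so the formula = T.
Row P_1=T, P_2=T, P_3=F, P_4=T: (~~(~P_4 ^ P_2) | P_1) = T, ~(P_3 & P_2) = T, so the formula = T.

T, T, F, T, T, T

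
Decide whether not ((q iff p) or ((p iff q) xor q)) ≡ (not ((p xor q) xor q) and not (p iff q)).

not equivalent

p  q  |  φ  ψ
0  0  |  0  0
0  1  |  0  1
1  0  |  1  0
1  1  |  0  0
The columns differ at p=0, q=1 (φ=0, ψ=1), so they are not equivalent.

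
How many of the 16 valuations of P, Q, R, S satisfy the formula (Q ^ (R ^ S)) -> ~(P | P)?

  P      Q      R      S       ((Q ^ (R ^ S)) -> ~(P | P))
 True   True   True   True                False           
 True   True   True  False                 True           
 True   True  False   True                 True           
 True   True  False  False                False           
 True  False   True   True                 True           
 True  False   True  False                False           
 True  False  False   True                False           
 True  False  False  False                 True           
False   True   True   True                 True           
False   True   True  False                 True           
False   True  False   True                 True           
False   True  False  False                 True           
False  False   True   True                 True           
False  False   True  False                 True           
False  False  False   True                 True           
False  False  False  False                 True           
The formula is true on 12 of the 16 rows.

12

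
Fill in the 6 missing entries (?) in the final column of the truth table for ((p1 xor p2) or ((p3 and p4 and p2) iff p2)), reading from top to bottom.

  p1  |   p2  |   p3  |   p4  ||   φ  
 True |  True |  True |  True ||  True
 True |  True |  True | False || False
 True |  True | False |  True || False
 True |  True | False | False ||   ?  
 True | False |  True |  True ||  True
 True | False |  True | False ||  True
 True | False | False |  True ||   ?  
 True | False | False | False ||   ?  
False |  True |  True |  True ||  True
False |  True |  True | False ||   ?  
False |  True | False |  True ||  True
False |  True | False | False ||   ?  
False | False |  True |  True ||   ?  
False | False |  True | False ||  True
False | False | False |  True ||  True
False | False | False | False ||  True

Row p1=True, p2=True, p3=False, p4=False: (p1 xor p2) = False, ((p3 and p4 and p2) iff p2) = False, so the formula = False.
Row p1=True, p2=False, p3=False, p4=True: (p1 xor p2) = True, ((p3 and p4 and p2) iff p2) = True, so the formula = True.
Row p1=True, p2=False, p3=False, p4=False: (p1 xor p2) = True, ((p3 and p4 and p2) iff p2) = True, so the formula = True.
Row p1=False, p2=True, p3=True, p4=False: (p1 xor p2) = True, ((p3 and p4 and p2) iff p2) = False, so the formula = True.
Row p1=False, p2=True, p3=False, p4=False: (p1 xor p2) = True, ((p3 and p4 and p2) iff p2) = False, so the formula = True.
Row p1=False, p2=False, p3=True, p4=True: (p1 xor p2) = False, ((p3 and p4 and p2) iff p2) = True, so the formula = True.

False, True, True, True, True, True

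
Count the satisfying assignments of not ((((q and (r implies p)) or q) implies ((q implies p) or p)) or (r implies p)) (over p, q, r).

1

p  q  r  |  φ
1  1  1  |  0
1  1  0  |  0
1  0  1  |  0
1  0  0  |  0
0  1  1  |  1
0  1  0  |  0
0  0  1  |  0
0  0  0  |  0
The formula is true on 1 of the 8 rows.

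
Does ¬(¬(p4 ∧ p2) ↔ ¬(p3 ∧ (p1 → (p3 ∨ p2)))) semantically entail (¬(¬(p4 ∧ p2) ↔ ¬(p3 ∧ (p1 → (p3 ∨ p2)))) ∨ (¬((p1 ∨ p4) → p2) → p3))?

yes

p1  p2  p3  p4  |  φ  ψ
T   T   T   T   |  F  T
T   T   T   F   |  T  T
T   T   F   T   |  T  T
T   T   F   F   |  F  T
T   F   T   T   |  T  T
T   F   T   F   |  T  T
T   F   F   T   |  F  F
T   F   F   F   |  F  F
F   T   T   T   |  F  T
F   T   T   F   |  T  T
F   T   F   T   |  T  T
F   T   F   F   |  F  T
F   F   T   T   |  T  T
F   F   T   F   |  T  T
F   F   F   T   |  F  F
F   F   F   F   |  F  T
In every row where φ is true, ψ is also true, so φ ⊨ ψ.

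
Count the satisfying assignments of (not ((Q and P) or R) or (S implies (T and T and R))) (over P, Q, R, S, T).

26

P  Q  R  S  T  |  φ
T  T  T  T  T  |  T
T  T  T  T  F  |  F
T  T  T  F  T  |  T
T  T  T  F  F  |  T
T  T  F  T  T  |  F
T  T  F  T  F  |  F
T  T  F  F  T  |  T
T  T  F  F  F  |  T
T  F  T  T  T  |  T
T  F  T  T  F  |  F
T  F  T  F  T  |  T
T  F  T  F  F  |  T
T  F  F  T  T  |  T
T  F  F  T  F  |  T
T  F  F  F  T  |  T
T  F  F  F  F  |  T
F  T  T  T  T  |  T
F  T  T  T  F  |  F
F  T  T  F  T  |  T
F  T  T  F  F  |  T
F  T  F  T  T  |  T
F  T  F  T  F  |  T
F  T  F  F  T  |  T
F  T  F  F  F  |  T
F  F  T  T  T  |  T
F  F  T  T  F  |  F
F  F  T  F  T  |  T
F  F  T  F  F  |  T
F  F  F  T  T  |  T
F  F  F  T  F  |  T
F  F  F  F  T  |  T
F  F  F  F  F  |  T
The formula is true on 26 of the 32 rows.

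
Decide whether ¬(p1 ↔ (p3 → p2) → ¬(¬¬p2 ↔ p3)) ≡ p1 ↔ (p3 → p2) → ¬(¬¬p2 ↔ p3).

not equivalent

p1 | p2 | p3 || φ | ψ
T  | T  | T  || T | F
T  | T  | F  || F | T
T  | F  | T  || F | T
T  | F  | F  || T | F
F  | T  | T  || F | T
F  | T  | F  || T | F
F  | F  | T  || T | F
F  | F  | F  || F | T
The columns differ at p1=T, p2=T, p3=T (φ=T, ψ=F), so they are not equivalent.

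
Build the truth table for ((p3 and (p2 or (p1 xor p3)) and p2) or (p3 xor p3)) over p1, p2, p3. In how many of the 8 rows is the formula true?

2

p1 | p2 | p3 | φ
-- | -- | -- | -
F  | F  | F  | F
F  | F  | T  | F
F  | T  | F  | F
F  | T  | T  | T
T  | F  | F  | F
T  | F  | T  | F
T  | T  | F  | F
T  | T  | T  | T
The formula is true on 2 of the 8 rows.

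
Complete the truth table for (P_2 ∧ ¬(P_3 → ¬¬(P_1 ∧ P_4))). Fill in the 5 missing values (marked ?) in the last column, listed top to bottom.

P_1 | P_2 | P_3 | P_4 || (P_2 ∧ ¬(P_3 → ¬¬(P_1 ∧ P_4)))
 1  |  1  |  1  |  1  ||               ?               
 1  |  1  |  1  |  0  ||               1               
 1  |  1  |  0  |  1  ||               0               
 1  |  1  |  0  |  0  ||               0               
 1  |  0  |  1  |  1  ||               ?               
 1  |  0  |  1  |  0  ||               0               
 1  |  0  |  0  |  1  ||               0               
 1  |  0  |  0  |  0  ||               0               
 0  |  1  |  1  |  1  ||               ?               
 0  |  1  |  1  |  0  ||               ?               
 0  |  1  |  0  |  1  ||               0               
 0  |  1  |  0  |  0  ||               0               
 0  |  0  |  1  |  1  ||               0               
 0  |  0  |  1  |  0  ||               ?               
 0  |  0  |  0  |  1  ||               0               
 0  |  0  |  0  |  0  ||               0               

Row P_1=1, P_2=1, P_3=1, P_4=1: ¬(P_3 → ¬¬(P_1 ∧ P_4)) = 0, so (P_2 ∧ ¬(P_3 → ¬¬(P_1 ∧ P_4))) = 0.
Row P_1=1, P_2=0, P_3=1, P_4=1: ¬(P_3 → ¬¬(P_1 ∧ P_4)) = 0, so (P_2 ∧ ¬(P_3 → ¬¬(P_1 ∧ P_4))) = 0.
Row P_1=0, P_2=1, P_3=1, P_4=1: ¬(P_3 → ¬¬(P_1 ∧ P_4)) = 1, so (P_2 ∧ ¬(P_3 → ¬¬(P_1 ∧ P_4))) = 1.
Row P_1=0, P_2=1, P_3=1, P_4=0: ¬(P_3 → ¬¬(P_1 ∧ P_4)) = 1, so (P_2 ∧ ¬(P_3 → ¬¬(P_1 ∧ P_4))) = 1.
Row P_1=0, P_2=0, P_3=1, P_4=0: ¬(P_3 → ¬¬(P_1 ∧ P_4)) = 1, so (P_2 ∧ ¬(P_3 → ¬¬(P_1 ∧ P_4))) = 0.

0, 0, 1, 1, 0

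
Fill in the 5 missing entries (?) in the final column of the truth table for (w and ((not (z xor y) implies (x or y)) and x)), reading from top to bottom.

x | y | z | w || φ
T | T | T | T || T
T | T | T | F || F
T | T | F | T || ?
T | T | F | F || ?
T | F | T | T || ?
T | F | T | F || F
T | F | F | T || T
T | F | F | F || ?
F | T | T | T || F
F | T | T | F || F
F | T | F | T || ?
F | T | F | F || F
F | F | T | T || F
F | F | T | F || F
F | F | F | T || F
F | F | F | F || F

Row x=T, y=T, z=F, w=T: ((not (z xor y) implies (x or y)) and x) = T, so the formula = T.
Row x=T, y=T, z=F, w=F: ((not (z xor y) implies (x or y)) and x) = T, so the formula = F.
Row x=T, y=F, z=T, w=T: ((not (z xor y) implies (x or y)) and x) = T, so the formula = T.
Row x=T, y=F, z=F, w=F: ((not (z xor y) implies (x or y)) and x) = T, so the formula = F.
Row x=F, y=T, z=F, w=T: ((not (z xor y) implies (x or y)) and x) = F, so the formula = F.

T, F, T, F, F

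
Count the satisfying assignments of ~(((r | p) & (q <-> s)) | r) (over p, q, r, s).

  p      q      r      s       (r | p)  (q <-> s)  ((r | p) & (q <-> s))  (((r | p) & (q <-> s)) | r)  ~(((r | p) & (q <-> s)) | r)
False  False  False  False      False      True            False                     False                         True            
False  False  False   True      False     False            False                     False                         True            
False  False   True  False       True      True             True                      True                        False            
False  False   True   True       True     False            False                      True                        False            
False   True  False  False      False     False            False                     False                         True            
False   True  False   True      False      True            False                     False                         True            
False   True   True  False       True     False            False                      True                        False            
False   True   True   True       True      True             True                      True                        False            
 True  False  False  False       True      True             True                      True                        False            
 True  False  False   True       True     False            False                     False                         True            
 True  False   True  False       True      True             True                      True                        False            
 True  False   True   True       True     False            False                      True                        False            
 True   True  False  False       True     False            False                     False                         True            
 True   True  False   True       True      True             True                      True                        False            
 True   True   True  False       True     False            False                      True                        False            
 True   True   True   True       True      True             True                      True                        False            
The formula is true on 6 of the 16 rows.

6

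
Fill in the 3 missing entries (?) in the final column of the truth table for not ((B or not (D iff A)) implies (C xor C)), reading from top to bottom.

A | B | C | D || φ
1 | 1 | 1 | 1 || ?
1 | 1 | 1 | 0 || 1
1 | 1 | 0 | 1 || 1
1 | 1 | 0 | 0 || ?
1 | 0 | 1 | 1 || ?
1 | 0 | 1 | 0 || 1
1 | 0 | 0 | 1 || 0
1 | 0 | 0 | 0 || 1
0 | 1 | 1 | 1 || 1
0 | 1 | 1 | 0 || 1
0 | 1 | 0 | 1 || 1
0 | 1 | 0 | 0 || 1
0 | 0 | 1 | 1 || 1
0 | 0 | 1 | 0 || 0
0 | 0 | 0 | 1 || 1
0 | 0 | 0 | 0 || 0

Row A=1, B=1, C=1, D=1: (B or not (D iff A)) = 1, (C xor C) = 0, ((B or not (D iff A)) implies (C xor C)) = 0, so the formula = 1.
Row A=1, B=1, C=0, D=0: (B or not (D iff A)) = 1, (C xor C) = 0, ((B or not (D iff A)) implies (C xor C)) = 0, so the formula = 1.
Row A=1, B=0, C=1, D=1: (B or not (D iff A)) = 0, (C xor C) = 0, ((B or not (D iff A)) implies (C xor C)) = 1, so the formula = 0.

1, 1, 0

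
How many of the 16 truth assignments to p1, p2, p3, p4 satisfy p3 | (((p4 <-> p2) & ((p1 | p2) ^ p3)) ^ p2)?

11

p1 | p2 | p3 | p4 || φ
1  | 1  | 1  | 1  || 1
1  | 1  | 1  | 0  || 1
1  | 1  | 0  | 1  || 0
1  | 1  | 0  | 0  || 1
1  | 0  | 1  | 1  || 1
1  | 0  | 1  | 0  || 1
1  | 0  | 0  | 1  || 0
1  | 0  | 0  | 0  || 1
0  | 1  | 1  | 1  || 1
0  | 1  | 1  | 0  || 1
0  | 1  | 0  | 1  || 0
0  | 1  | 0  | 0  || 1
0  | 0  | 1  | 1  || 1
0  | 0  | 1  | 0  || 1
0  | 0  | 0  | 1  || 0
0  | 0  | 0  | 0  || 0
The formula is true on 11 of the 16 rows.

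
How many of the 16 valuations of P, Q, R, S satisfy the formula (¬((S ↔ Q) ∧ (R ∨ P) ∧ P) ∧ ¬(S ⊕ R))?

6

  P      Q      R      S    |  (S ↔ Q)  (R ∨ P)  ((S ↔ Q) ∧ (R ∨ P) ∧ P)  ¬((S ↔ Q) ∧ (R ∨ P) ∧ P)  (S ⊕ R)  ¬(S ⊕ R)    φ  
False  False  False  False  |    True    False            False                     True             False     True     True
False  False  False   True  |   False    False            False                     True              True    False    False
False  False   True  False  |    True     True            False                     True              True    False    False
False  False   True   True  |   False     True            False                     True             False     True     True
False   True  False  False  |   False    False            False                     True             False     True     True
False   True  False   True  |    True    False            False                     True              True    False    False
False   True   True  False  |   False     True            False                     True              True    False    False
False   True   True   True  |    True     True            False                     True             False     True     True
 True  False  False  False  |    True     True             True                    False             False     True    False
 True  False  False   True  |   False     True            False                     True              True    False    False
 True  False   True  False  |    True     True             True                    False              True    False    False
 True  False   True   True  |   False     True            False                     True             False     True     True
 True   True  False  False  |   False     True            False                     True             False     True     True
 True   True  False   True  |    True     True             True                    False              True    False    False
 True   True   True  False  |   False     True            False                     True              True    False    False
 True   True   True   True  |    True     True             True                    False             False     True    False
The formula is true on 6 of the 16 rows.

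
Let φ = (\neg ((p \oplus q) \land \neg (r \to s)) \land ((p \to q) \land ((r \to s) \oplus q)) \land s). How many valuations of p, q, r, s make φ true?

2

  p      q      r      s    |    φ  
False  False  False  False  |  False
False  False  False   True  |   True
False  False   True  False  |  False
False  False   True   True  |   True
False   True  False  False  |  False
False   True  False   True  |  False
False   True   True  False  |  False
False   True   True   True  |  False
 True  False  False  False  |  False
 True  False  False   True  |  False
 True  False   True  False  |  False
 True  False   True   True  |  False
 True   True  False  False  |  False
 True   True  False   True  |  False
 True   True   True  False  |  False
 True   True   True   True  |  False
The formula is true on 2 of the 16 rows.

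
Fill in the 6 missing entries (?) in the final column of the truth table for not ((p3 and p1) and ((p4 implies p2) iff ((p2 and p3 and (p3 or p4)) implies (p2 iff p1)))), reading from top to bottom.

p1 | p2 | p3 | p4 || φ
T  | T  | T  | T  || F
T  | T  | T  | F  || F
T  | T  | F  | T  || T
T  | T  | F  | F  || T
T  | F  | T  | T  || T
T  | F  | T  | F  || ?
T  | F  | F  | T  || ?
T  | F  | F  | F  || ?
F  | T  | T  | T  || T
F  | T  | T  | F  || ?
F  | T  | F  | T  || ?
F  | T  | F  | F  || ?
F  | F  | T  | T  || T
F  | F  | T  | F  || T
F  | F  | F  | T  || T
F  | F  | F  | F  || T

F, T, T, T, T, T

Row p1=T, p2=F, p3=T, p4=F: (p3 and p1) = T, ((p4 implies p2) iff ((p2 and p3 and (p3 or p4)) implies (p2 iff p1))) = T, ((p3 and p1) and ((p4 implies p2) iff ((p2 and p3 and (p3 or p4)) implies (p2 iff p1)))) = T, so the formula = F.
Row p1=T, p2=F, p3=F, p4=T: (p3 and p1) = F, ((p4 implies p2) iff ((p2 and p3 and (p3 or p4)) implies (p2 iff p1))) = F, ((p3 and p1) and ((p4 implies p2) iff ((p2 and p3 and (p3 or p4)) implies (p2 iff p1)))) = F, so the formula = T.
Row p1=T, p2=F, p3=F, p4=F: (p3 and p1) = F, ((p4 implies p2) iff ((p2 and p3 and (p3 or p4)) implies (p2 iff p1))) = T, ((p3 and p1) and ((p4 implies p2) iff ((p2 and p3 and (p3 or p4)) implies (p2 iff p1)))) = F, so the formula = T.
Row p1=F, p2=T, p3=T, p4=F: (p3 and p1) = F, ((p4 implies p2) iff ((p2 and p3 and (p3 or p4)) implies (p2 iff p1))) = F, ((p3 and p1) and ((p4 implies p2) iff ((p2 and p3 and (p3 or p4)) implies (p2 iff p1)))) = F, so the formula = T.
Row p1=F, p2=T, p3=F, p4=T: (p3 and p1) = F, ((p4 implies p2) iff ((p2 and p3 and (p3 or p4)) implies (p2 iff p1))) = T, ((p3 and p1) and ((p4 implies p2) iff ((p2 and p3 and (p3 or p4)) implies (p2 iff p1)))) = F, so the formula = T.
Row p1=F, p2=T, p3=F, p4=F: (p3 and p1) = F, ((p4 implies p2) iff ((p2 and p3 and (p3 or p4)) implies (p2 iff p1))) = T, ((p3 and p1) and ((p4 implies p2) iff ((p2 and p3 and (p3 or p4)) implies (p2 iff p1)))) = F, so the formula = T.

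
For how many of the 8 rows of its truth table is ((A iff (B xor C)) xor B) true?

4

A | B | C || ((A iff (B xor C)) xor B)
T | T | T ||             T            
T | T | F ||             F            
T | F | T ||             T            
T | F | F ||             F            
F | T | T ||             F            
F | T | F ||             T            
F | F | T ||             F            
F | F | F ||             T            
The formula is true on 4 of the 8 rows.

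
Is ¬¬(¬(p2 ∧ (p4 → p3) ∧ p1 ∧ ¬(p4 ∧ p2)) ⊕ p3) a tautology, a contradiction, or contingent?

p1  p2  p3  p4  |  (p4 → p3)  (p4 ∧ p2)  ¬(p4 ∧ p2)  φ
0   0   0   0   |      1          0          1       1
0   0   0   1   |      0          0          1       1
0   0   1   0   |      1          0          1       0
0   0   1   1   |      1          0          1       0
0   1   0   0   |      1          0          1       1
0   1   0   1   |      0          1          0       1
0   1   1   0   |      1          0          1       0
0   1   1   1   |      1          1          0       0
1   0   0   0   |      1          0          1       1
1   0   0   1   |      0          0          1       1
1   0   1   0   |      1          0          1       0
1   0   1   1   |      1          0          1       0
1   1   0   0   |      1          0          1       0
1   1   0   1   |      0          1          0       1
1   1   1   0   |      1          0          1       1
1   1   1   1   |      1          1          0       0
8 of 16 rows are 1, so the formula is contingent.

contingent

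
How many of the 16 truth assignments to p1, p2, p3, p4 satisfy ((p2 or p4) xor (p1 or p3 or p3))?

6

p1 | p2 | p3 | p4 | φ
-- | -- | -- | -- | -
1  | 1  | 1  | 1  | 0
1  | 1  | 1  | 0  | 0
1  | 1  | 0  | 1  | 0
1  | 1  | 0  | 0  | 0
1  | 0  | 1  | 1  | 0
1  | 0  | 1  | 0  | 1
1  | 0  | 0  | 1  | 0
1  | 0  | 0  | 0  | 1
0  | 1  | 1  | 1  | 0
0  | 1  | 1  | 0  | 0
0  | 1  | 0  | 1  | 1
0  | 1  | 0  | 0  | 1
0  | 0  | 1  | 1  | 0
0  | 0  | 1  | 0  | 1
0  | 0  | 0  | 1  | 1
0  | 0  | 0  | 0  | 0
The formula is true on 6 of the 16 rows.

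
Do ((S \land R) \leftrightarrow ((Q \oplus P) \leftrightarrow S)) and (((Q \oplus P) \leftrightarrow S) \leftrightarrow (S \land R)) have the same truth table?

P | Q | R | S || φ | ψ
F | F | F | F || F | F
F | F | F | T || T | T
F | F | T | F || F | F
F | F | T | T || F | F
F | T | F | F || T | T
F | T | F | T || F | F
F | T | T | F || T | T
F | T | T | T || T | T
T | F | F | F || T | T
T | F | F | T || F | F
T | F | T | F || T | T
T | F | T | T || T | T
T | T | F | F || F | F
T | T | F | T || T | T
T | T | T | F || F | F
T | T | T | T || F | F
The columns for φ and ψ agree on every row, so they are logically equivalent.

equivalent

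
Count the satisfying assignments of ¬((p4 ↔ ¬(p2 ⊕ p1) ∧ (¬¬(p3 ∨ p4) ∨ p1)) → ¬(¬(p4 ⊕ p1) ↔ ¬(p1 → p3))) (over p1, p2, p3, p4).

4

p1 | p2 | p3 | p4 || φ
T  | T  | T  | T  || F
T  | T  | T  | F  || F
T  | T  | F  | T  || T
T  | T  | F  | F  || F
T  | F  | T  | T  || F
T  | F  | T  | F  || T
T  | F  | F  | T  || F
T  | F  | F  | F  || F
F  | T  | T  | T  || F
F  | T  | T  | F  || F
F  | T  | F  | T  || F
F  | T  | F  | F  || F
F  | F  | T  | T  || T
F  | F  | T  | F  || F
F  | F  | F  | T  || T
F  | F  | F  | F  || F
The formula is true on 4 of the 16 rows.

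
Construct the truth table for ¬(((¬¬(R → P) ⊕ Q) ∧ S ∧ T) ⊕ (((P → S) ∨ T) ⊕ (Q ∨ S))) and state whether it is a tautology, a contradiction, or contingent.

P | Q | R | S | T | φ
- | - | - | - | - | -
F | F | F | F | F | F
F | F | F | F | T | F
F | F | F | T | F | T
F | F | F | T | T | F
F | F | T | F | F | F
F | F | T | F | T | F
F | F | T | T | F | T
F | F | T | T | T | T
F | T | F | F | F | T
F | T | F | F | T | T
F | T | F | T | F | T
F | T | F | T | T | T
F | T | T | F | F | T
F | T | T | F | T | T
F | T | T | T | F | T
F | T | T | T | T | F
T | F | F | F | F | T
T | F | F | F | T | F
T | F | F | T | F | T
T | F | F | T | T | F
T | F | T | F | F | T
T | F | T | F | T | F
T | F | T | T | F | T
T | F | T | T | T | F
T | T | F | F | F | F
T | T | F | F | T | T
T | T | F | T | F | T
T | T | F | T | T | T
T | T | T | F | F | F
T | T | T | F | T | T
T | T | T | T | F | T
T | T | T | T | T | T
20 of 32 rows are T, so the formula is contingent.

contingent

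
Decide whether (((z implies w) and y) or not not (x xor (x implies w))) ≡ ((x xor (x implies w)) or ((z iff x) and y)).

x | y | z | w || φ | ψ
1 | 1 | 1 | 1 || 1 | 1
1 | 1 | 1 | 0 || 1 | 1
1 | 1 | 0 | 1 || 1 | 0
1 | 1 | 0 | 0 || 1 | 1
1 | 0 | 1 | 1 || 0 | 0
1 | 0 | 1 | 0 || 1 | 1
1 | 0 | 0 | 1 || 0 | 0
1 | 0 | 0 | 0 || 1 | 1
0 | 1 | 1 | 1 || 1 | 1
0 | 1 | 1 | 0 || 1 | 1
0 | 1 | 0 | 1 || 1 | 1
0 | 1 | 0 | 0 || 1 | 1
0 | 0 | 1 | 1 || 1 | 1
0 | 0 | 1 | 0 || 1 | 1
0 | 0 | 0 | 1 || 1 | 1
0 | 0 | 0 | 0 || 1 | 1
The columns differ at x=1, y=1, z=0, w=1 (φ=1, ψ=0), so they are not equivalent.

not equivalent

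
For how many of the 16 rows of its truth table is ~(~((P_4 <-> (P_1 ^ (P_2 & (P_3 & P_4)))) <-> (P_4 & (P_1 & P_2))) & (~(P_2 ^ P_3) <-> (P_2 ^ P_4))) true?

P_1  P_2  P_3  P_4  |  φ
 F    F    F    F   |  T
 F    F    F    T   |  T
 F    F    T    F   |  F
 F    F    T    T   |  T
 F    T    F    F   |  T
 F    T    F    T   |  T
 F    T    T    F   |  F
 F    T    T    T   |  T
 T    F    F    F   |  T
 T    F    F    T   |  F
 T    F    T    F   |  T
 T    F    T    T   |  T
 T    T    F    F   |  T
 T    T    F    T   |  T
 T    T    T    F   |  T
 T    T    T    T   |  T
The formula is true on 13 of the 16 rows.

13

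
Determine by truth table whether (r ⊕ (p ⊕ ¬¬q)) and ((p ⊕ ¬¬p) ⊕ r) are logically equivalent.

p  q  r  |  φ  ψ
F  F  F  |  F  F
F  F  T  |  T  T
F  T  F  |  T  F
F  T  T  |  F  T
T  F  F  |  T  F
T  F  T  |  F  T
T  T  F  |  F  F
T  T  T  |  T  T
The columns differ at p=F, q=T, r=F (φ=T, ψ=F), so they are not equivalent.

not equivalent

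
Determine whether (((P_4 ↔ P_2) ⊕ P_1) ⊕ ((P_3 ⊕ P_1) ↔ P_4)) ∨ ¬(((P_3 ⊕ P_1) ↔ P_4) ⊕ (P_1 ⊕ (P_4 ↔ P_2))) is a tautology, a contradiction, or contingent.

P_1  P_2  P_3  P_4  |  φ
 T    T    T    T   |  T
 T    T    T    F   |  T
 T    T    F    T   |  T
 T    T    F    F   |  T
 T    F    T    T   |  T
 T    F    T    F   |  T
 T    F    F    T   |  T
 T    F    F    F   |  T
 F    T    T    T   |  T
 F    T    T    F   |  T
 F    T    F    T   |  T
 F    T    F    F   |  T
 F    F    T    T   |  T
 F    F    T    F   |  T
 F    F    F    T   |  T
 F    F    F    F   |  T
Every row is T, so the formula is a tautology.

tautology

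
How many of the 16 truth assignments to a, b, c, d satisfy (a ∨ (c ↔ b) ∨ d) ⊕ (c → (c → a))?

a  b  c  d  |  φ
F  F  F  F  |  F
F  F  F  T  |  F
F  F  T  F  |  F
F  F  T  T  |  T
F  T  F  F  |  T
F  T  F  T  |  F
F  T  T  F  |  T
F  T  T  T  |  T
T  F  F  F  |  F
T  F  F  T  |  F
T  F  T  F  |  F
T  F  T  T  |  F
T  T  F  F  |  F
T  T  F  T  |  F
T  T  T  F  |  F
T  T  T  T  |  F
The formula is true on 4 of the 16 rows.

4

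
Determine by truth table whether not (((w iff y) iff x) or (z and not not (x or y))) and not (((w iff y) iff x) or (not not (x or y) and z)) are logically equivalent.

equivalent

x | y | z | w || φ | ψ
F | F | F | F || T | T
F | F | F | T || F | F
F | F | T | F || T | T
F | F | T | T || F | F
F | T | F | F || F | F
F | T | F | T || T | T
F | T | T | F || F | F
F | T | T | T || F | F
T | F | F | F || F | F
T | F | F | T || T | T
T | F | T | F || F | F
T | F | T | T || F | F
T | T | F | F || T | T
T | T | F | T || F | F
T | T | T | F || F | F
T | T | T | T || F | F
The columns for φ and ψ agree on every row, so they are logically equivalent.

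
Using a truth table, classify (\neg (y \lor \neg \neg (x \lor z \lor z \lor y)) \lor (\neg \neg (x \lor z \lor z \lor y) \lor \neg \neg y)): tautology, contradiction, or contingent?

x | y | z | (x \lor z \lor z \lor y) | \neg y | \neg \neg y | φ
- | - | - | ------------------------ | ------ | ----------- | -
1 | 1 | 1 |            1             |   0    |      1      | 1
1 | 1 | 0 |            1             |   0    |      1      | 1
1 | 0 | 1 |            1             |   1    |      0      | 1
1 | 0 | 0 |            1             |   1    |      0      | 1
0 | 1 | 1 |            1             |   0    |      1      | 1
0 | 1 | 0 |            1             |   0    |      1      | 1
0 | 0 | 1 |            1             |   1    |      0      | 1
0 | 0 | 0 |            0             |   1    |      0      | 1
Every row is 1, so the formula is a tautology.

tautology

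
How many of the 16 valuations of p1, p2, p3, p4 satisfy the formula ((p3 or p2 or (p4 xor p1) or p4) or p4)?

p1  p2  p3  p4  |  φ
F   F   F   F   |  F
F   F   F   T   |  T
F   F   T   F   |  T
F   F   T   T   |  T
F   T   F   F   |  T
F   T   F   T   |  T
F   T   T   F   |  T
F   T   T   T   |  T
T   F   F   F   |  T
T   F   F   T   |  T
T   F   T   F   |  T
T   F   T   T   |  T
T   T   F   F   |  T
T   T   F   T   |  T
T   T   T   F   |  T
T   T   T   T   |  T
The formula is true on 15 of the 16 rows.

15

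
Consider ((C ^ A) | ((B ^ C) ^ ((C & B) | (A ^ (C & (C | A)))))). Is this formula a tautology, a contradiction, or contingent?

contingent

A | B | C || φ
T | T | T || T
T | T | F || T
T | F | T || T
T | F | F || T
F | T | T || T
F | T | F || T
F | F | T || T
F | F | F || F
7 of 8 rows are T, so the formula is contingent.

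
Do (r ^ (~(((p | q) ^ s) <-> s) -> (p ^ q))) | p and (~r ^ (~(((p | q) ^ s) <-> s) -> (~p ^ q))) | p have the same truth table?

not equivalent

  p      q      r      s    |    φ      ψ  
False  False  False  False  |   True  False
False  False  False   True  |   True  False
False  False   True  False  |  False   True
False  False   True   True  |  False   True
False   True  False  False  |   True   True
False   True  False   True  |   True   True
False   True   True  False  |  False  False
False   True   True   True  |  False  False
 True  False  False  False  |   True   True
 True  False  False   True  |   True   True
 True  False   True  False  |   True   True
 True  False   True   True  |   True   True
 True   True  False  False  |   True   True
 True   True  False   True  |   True   True
 True   True   True  False  |   True   True
 True   True   True   True  |   True   True
The columns differ at p=False, q=False, r=False, s=False (φ=True, ψ=False), so they are not equivalent.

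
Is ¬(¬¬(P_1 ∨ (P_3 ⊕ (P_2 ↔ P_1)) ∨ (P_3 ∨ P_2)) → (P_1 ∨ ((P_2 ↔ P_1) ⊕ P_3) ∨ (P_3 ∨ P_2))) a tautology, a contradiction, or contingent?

contradiction

 P_1  |  P_2  |  P_3  ||   φ  
 True |  True |  True || False
 True |  True | False || False
 True | False |  True || False
 True | False | False || False
False |  True |  True || False
False |  True | False || False
False | False |  True || False
False | False | False || False
Every row is False, so the formula is a contradiction.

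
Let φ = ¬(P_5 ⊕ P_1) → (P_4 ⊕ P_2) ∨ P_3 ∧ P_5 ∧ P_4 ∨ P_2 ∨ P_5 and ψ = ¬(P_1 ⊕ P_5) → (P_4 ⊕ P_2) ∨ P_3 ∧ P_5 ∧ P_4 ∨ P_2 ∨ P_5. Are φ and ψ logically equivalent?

P_1 | P_2 | P_3 | P_4 | P_5 || φ | ψ
 1  |  1  |  1  |  1  |  1  || 1 | 1
 1  |  1  |  1  |  1  |  0  || 1 | 1
 1  |  1  |  1  |  0  |  1  || 1 | 1
 1  |  1  |  1  |  0  |  0  || 1 | 1
 1  |  1  |  0  |  1  |  1  || 1 | 1
 1  |  1  |  0  |  1  |  0  || 1 | 1
 1  |  1  |  0  |  0  |  1  || 1 | 1
 1  |  1  |  0  |  0  |  0  || 1 | 1
 1  |  0  |  1  |  1  |  1  || 1 | 1
 1  |  0  |  1  |  1  |  0  || 1 | 1
 1  |  0  |  1  |  0  |  1  || 1 | 1
 1  |  0  |  1  |  0  |  0  || 1 | 1
 1  |  0  |  0  |  1  |  1  || 1 | 1
 1  |  0  |  0  |  1  |  0  || 1 | 1
 1  |  0  |  0  |  0  |  1  || 1 | 1
 1  |  0  |  0  |  0  |  0  || 1 | 1
 0  |  1  |  1  |  1  |  1  || 1 | 1
 0  |  1  |  1  |  1  |  0  || 1 | 1
 0  |  1  |  1  |  0  |  1  || 1 | 1
 0  |  1  |  1  |  0  |  0  || 1 | 1
 0  |  1  |  0  |  1  |  1  || 1 | 1
 0  |  1  |  0  |  1  |  0  || 1 | 1
 0  |  1  |  0  |  0  |  1  || 1 | 1
 0  |  1  |  0  |  0  |  0  || 1 | 1
 0  |  0  |  1  |  1  |  1  || 1 | 1
 0  |  0  |  1  |  1  |  0  || 1 | 1
 0  |  0  |  1  |  0  |  1  || 1 | 1
 0  |  0  |  1  |  0  |  0  || 0 | 0
 0  |  0  |  0  |  1  |  1  || 1 | 1
 0  |  0  |  0  |  1  |  0  || 1 | 1
 0  |  0  |  0  |  0  |  1  || 1 | 1
 0  |  0  |  0  |  0  |  0  || 0 | 0
The columns for φ and ψ agree on every row, so they are logically equivalent.

equivalent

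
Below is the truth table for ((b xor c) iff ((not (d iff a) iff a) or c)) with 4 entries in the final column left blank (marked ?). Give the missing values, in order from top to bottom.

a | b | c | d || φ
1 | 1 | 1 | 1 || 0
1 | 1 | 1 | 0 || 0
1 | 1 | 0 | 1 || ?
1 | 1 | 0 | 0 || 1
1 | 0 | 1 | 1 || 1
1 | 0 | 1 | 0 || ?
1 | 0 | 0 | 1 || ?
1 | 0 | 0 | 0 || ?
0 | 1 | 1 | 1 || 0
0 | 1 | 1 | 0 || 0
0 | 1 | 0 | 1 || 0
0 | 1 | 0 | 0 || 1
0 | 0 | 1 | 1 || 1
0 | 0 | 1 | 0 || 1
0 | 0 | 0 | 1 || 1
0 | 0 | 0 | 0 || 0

0, 1, 1, 0

Row a=1, b=1, c=0, d=1: (b xor c) = 1, ((not (d iff a) iff a) or c) = 0, so the formula = 0.
Row a=1, b=0, c=1, d=0: (b xor c) = 1, ((not (d iff a) iff a) or c) = 1, so the formula = 1.
Row a=1, b=0, c=0, d=1: (b xor c) = 0, ((not (d iff a) iff a) or c) = 0, so the formula = 1.
Row a=1, b=0, c=0, d=0: (b xor c) = 0, ((not (d iff a) iff a) or c) = 1, so the formula = 0.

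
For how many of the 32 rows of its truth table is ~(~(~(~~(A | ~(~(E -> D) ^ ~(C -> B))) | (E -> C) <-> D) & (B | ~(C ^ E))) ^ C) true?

15

A | B | C | D | E | φ
- | - | - | - | - | -
0 | 0 | 0 | 0 | 0 | 1
0 | 0 | 0 | 0 | 1 | 0
0 | 0 | 0 | 1 | 0 | 0
0 | 0 | 0 | 1 | 1 | 0
0 | 0 | 1 | 0 | 0 | 1
0 | 0 | 1 | 0 | 1 | 0
0 | 0 | 1 | 1 | 0 | 1
0 | 0 | 1 | 1 | 1 | 1
0 | 1 | 0 | 0 | 0 | 1
0 | 1 | 0 | 0 | 1 | 0
0 | 1 | 0 | 1 | 0 | 0
0 | 1 | 0 | 1 | 1 | 0
0 | 1 | 1 | 0 | 0 | 0
0 | 1 | 1 | 0 | 1 | 0
0 | 1 | 1 | 1 | 0 | 1
0 | 1 | 1 | 1 | 1 | 1
1 | 0 | 0 | 0 | 0 | 1
1 | 0 | 0 | 0 | 1 | 0
1 | 0 | 0 | 1 | 0 | 0
1 | 0 | 0 | 1 | 1 | 0
1 | 0 | 1 | 0 | 0 | 1
1 | 0 | 1 | 0 | 1 | 0
1 | 0 | 1 | 1 | 0 | 1
1 | 0 | 1 | 1 | 1 | 1
1 | 1 | 0 | 0 | 0 | 1
1 | 1 | 0 | 0 | 1 | 1
1 | 1 | 0 | 1 | 0 | 0
1 | 1 | 0 | 1 | 1 | 0
1 | 1 | 1 | 0 | 0 | 0
1 | 1 | 1 | 0 | 1 | 0
1 | 1 | 1 | 1 | 0 | 1
1 | 1 | 1 | 1 | 1 | 1
The formula is true on 15 of the 32 rows.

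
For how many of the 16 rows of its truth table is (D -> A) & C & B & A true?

A  B  C  D  |  (D -> A)  ((D -> A) & C & B & A)
T  T  T  T  |     T                T           
T  T  T  F  |     T                T           
T  T  F  T  |     T                F           
T  T  F  F  |     T                F           
T  F  T  T  |     T                F           
T  F  T  F  |     T                F           
T  F  F  T  |     T                F           
T  F  F  F  |     T                F           
F  T  T  T  |     F                F           
F  T  T  F  |     T                F           
F  T  F  T  |     F                F           
F  T  F  F  |     T                F           
F  F  T  T  |     F                F           
F  F  T  F  |     T                F           
F  F  F  T  |     F                F           
F  F  F  F  |     T                F           
The formula is true on 2 of the 16 rows.

2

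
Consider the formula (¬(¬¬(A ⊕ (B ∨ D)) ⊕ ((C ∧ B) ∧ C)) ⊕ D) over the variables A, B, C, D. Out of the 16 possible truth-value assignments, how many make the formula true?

8

A | B | C | D | (B ∨ D) | (A ⊕ (B ∨ D)) | ¬(A ⊕ (B ∨ D)) | ¬¬(A ⊕ (B ∨ D)) | (C ∧ B) | ((C ∧ B) ∧ C) | φ
- | - | - | - | ------- | ------------- | -------------- | --------------- | ------- | ------------- | -
1 | 1 | 1 | 1 |    1    |       0       |       1        |        0        |    1    |       1       | 1
1 | 1 | 1 | 0 |    1    |       0       |       1        |        0        |    1    |       1       | 0
1 | 1 | 0 | 1 |    1    |       0       |       1        |        0        |    0    |       0       | 0
1 | 1 | 0 | 0 |    1    |       0       |       1        |        0        |    0    |       0       | 1
1 | 0 | 1 | 1 |    1    |       0       |       1        |        0        |    0    |       0       | 0
1 | 0 | 1 | 0 |    0    |       1       |       0        |        1        |    0    |       0       | 0
1 | 0 | 0 | 1 |    1    |       0       |       1        |        0        |    0    |       0       | 0
1 | 0 | 0 | 0 |    0    |       1       |       0        |        1        |    0    |       0       | 0
0 | 1 | 1 | 1 |    1    |       1       |       0        |        1        |    1    |       1       | 0
0 | 1 | 1 | 0 |    1    |       1       |       0        |        1        |    1    |       1       | 1
0 | 1 | 0 | 1 |    1    |       1       |       0        |        1        |    0    |       0       | 1
0 | 1 | 0 | 0 |    1    |       1       |       0        |        1        |    0    |       0       | 0
0 | 0 | 1 | 1 |    1    |       1       |       0        |        1        |    0    |       0       | 1
0 | 0 | 1 | 0 |    0    |       0       |       1        |        0        |    0    |       0       | 1
0 | 0 | 0 | 1 |    1    |       1       |       0        |        1        |    0    |       0       | 1
0 | 0 | 0 | 0 |    0    |       0       |       1        |        0        |    0    |       0       | 1
The formula is true on 8 of the 16 rows.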